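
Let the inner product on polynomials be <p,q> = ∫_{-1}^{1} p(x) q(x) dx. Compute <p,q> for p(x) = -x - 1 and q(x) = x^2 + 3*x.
<p,q> = -8/3

Expand the product: p(x)·q(x) = -x^3 - 4*x^2 - 3*x.
∫_{-1}^{1} of each monomial x^k gives [2/(k+1) if k even, 0 if k odd]. Integrating term-by-term (or equivalently evaluating the antiderivative F(x) = -x^4/4 - 4*x^3/3 - 3*x^2/2 at the endpoints):
  F(1) − F(−1) = -37/12 − (-5/12) = -8/3.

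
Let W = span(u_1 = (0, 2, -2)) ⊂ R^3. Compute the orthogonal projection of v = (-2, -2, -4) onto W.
proj_W(v) = (0, 1, -1)

Set up U = [u_1 | ... | u_1] ∈ R^(3×1). The projector onto W = col(U) is P = U (U^T U)^(-1) U^T.
Compute U^T U =
  [8],
and U^T v = (4).
Solve U^T U · c = U^T v for the coefficients: c = (1/2). The projection is proj_W(v) = U c.
Check: (v - proj_W(v)) · u_1 = 0  (should be 0).
Result: proj_W(v) = (0, 1, -1).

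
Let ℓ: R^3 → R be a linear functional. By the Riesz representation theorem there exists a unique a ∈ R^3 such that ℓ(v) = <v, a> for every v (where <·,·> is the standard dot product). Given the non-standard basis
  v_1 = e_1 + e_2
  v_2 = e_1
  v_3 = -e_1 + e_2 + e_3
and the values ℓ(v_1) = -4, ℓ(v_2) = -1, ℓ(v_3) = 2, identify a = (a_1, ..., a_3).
a = (-1, -3, 4)

Write a = (a_1, ..., a_3) in the standard basis. For each basis vector v_i, ℓ(v_i) = <v_i, a> is a linear equation in the a_j's. Collect the n equations into a matrix system V a = ℓ, where row i of V is v_i (expressed in the standard basis). Since V is invertible (lower-triangular with 1s on the diagonal, up to permutation), solve by back-substitution:
  V =
[[1, 1, 0],
 [1, 0, 0],
 [-1, 1, 1]]
  V a = (-4, -1, 2)
Solving gives a = (-1, -3, 4).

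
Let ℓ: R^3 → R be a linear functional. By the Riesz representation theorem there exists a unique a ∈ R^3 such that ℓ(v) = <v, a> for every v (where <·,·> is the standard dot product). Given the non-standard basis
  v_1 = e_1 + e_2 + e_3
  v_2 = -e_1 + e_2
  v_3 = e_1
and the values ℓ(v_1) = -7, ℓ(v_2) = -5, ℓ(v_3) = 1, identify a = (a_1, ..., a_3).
a = (1, -4, -4)

Write a = (a_1, ..., a_3) in the standard basis. For each basis vector v_i, ℓ(v_i) = <v_i, a> is a linear equation in the a_j's. Collect the n equations into a matrix system V a = ℓ, where row i of V is v_i (expressed in the standard basis). Since V is invertible (lower-triangular with 1s on the diagonal, up to permutation), solve by back-substitution:
  V =
[[1, 1, 1],
 [-1, 1, 0],
 [1, 0, 0]]
  V a = (-7, -5, 1)
Solving gives a = (1, -4, -4).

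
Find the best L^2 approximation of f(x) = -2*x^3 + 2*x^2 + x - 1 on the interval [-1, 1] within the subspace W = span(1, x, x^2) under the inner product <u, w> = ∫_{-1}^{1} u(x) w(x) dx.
g(x) = 2*x^2 - x/5 - 1

The best approximation g ∈ W is the orthogonal projection of f onto W. Writing g = a_0 + a_1 x + a_2 x^2, the coefficients solve the normal equations G · a = b where
  G_{ij} = <φ_i, φ_j> and b_i = <f, φ_i>, with φ_0 = 1, φ_1 = x, φ_2 = x^2.
G =
  [2, 0, 2/3]
  [0, 2/3, 0]
  [2/3, 0, 2/5],
b = (-2/3, -2/15, 2/15).
Solving gives a_0 = -1, a_1 = -1/5, a_2 = 2, so
  g(x) = 2*x^2 - x/5 - 1.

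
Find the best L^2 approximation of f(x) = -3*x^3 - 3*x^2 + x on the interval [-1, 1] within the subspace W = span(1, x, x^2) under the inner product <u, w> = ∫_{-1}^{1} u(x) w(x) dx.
g(x) = -3*x^2 - 4*x/5

The best approximation g ∈ W is the orthogonal projection of f onto W. Writing g = a_0 + a_1 x + a_2 x^2, the coefficients solve the normal equations G · a = b where
  G_{ij} = <φ_i, φ_j> and b_i = <f, φ_i>, with φ_0 = 1, φ_1 = x, φ_2 = x^2.
G =
  [2, 0, 2/3]
  [0, 2/3, 0]
  [2/3, 0, 2/5],
b = (-2, -8/15, -6/5).
Solving gives a_0 = 0, a_1 = -4/5, a_2 = -3, so
  g(x) = -3*x^2 - 4*x/5.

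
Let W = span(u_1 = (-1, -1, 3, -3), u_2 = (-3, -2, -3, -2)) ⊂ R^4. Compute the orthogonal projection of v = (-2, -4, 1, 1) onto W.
proj_W(v) = (-107/86, -79/86, -15/86, -125/86)

Set up U = [u_1 | ... | u_2] ∈ R^(4×2). The projector onto W = col(U) is P = U (U^T U)^(-1) U^T.
Compute U^T U =
  [20, 2]
  [2, 26],
and U^T v = (6, 9).
Solve U^T U · c = U^T v for the coefficients: c = (23/86, 14/43). The projection is proj_W(v) = U c.
Check: (v - proj_W(v)) · u_1 = 0  (should be 0).
Check: (v - proj_W(v)) · u_2 = 0  (should be 0).
Result: proj_W(v) = (-107/86, -79/86, -15/86, -125/86).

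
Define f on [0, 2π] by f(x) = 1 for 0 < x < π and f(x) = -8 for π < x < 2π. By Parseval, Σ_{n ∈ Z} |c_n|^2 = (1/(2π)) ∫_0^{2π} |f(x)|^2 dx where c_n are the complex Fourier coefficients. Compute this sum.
Σ |c_n|^2 = 65/2

Parseval equates the L^2 energy of f (normalised by 1/(2π)) with the ℓ^2 sum of its Fourier coefficients: (1/(2π)) ∫_0^{2π} |f|^2 = Σ |c_n|^2.
Compute the left side: (1/(2π)) [∫_0^π 1^2 dx + ∫_π^{2π} (-8)^2 dx] = (1/(2π)) · (1π + 64π) = (1 + 64)/2 = 65/2.
So Σ_{n ∈ Z} |c_n|^2 = 65/2.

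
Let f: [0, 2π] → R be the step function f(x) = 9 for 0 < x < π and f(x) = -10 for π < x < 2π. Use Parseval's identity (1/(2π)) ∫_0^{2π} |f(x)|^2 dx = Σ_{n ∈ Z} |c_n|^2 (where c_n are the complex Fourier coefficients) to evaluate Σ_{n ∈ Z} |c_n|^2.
Σ |c_n|^2 = 181/2

Parseval equates the L^2 energy of f (normalised by 1/(2π)) with the ℓ^2 sum of its Fourier coefficients: (1/(2π)) ∫_0^{2π} |f|^2 = Σ |c_n|^2.
Compute the left side: (1/(2π)) [∫_0^π 9^2 dx + ∫_π^{2π} (-10)^2 dx] = (1/(2π)) · (81π + 100π) = (81 + 100)/2 = 181/2.
So Σ_{n ∈ Z} |c_n|^2 = 181/2.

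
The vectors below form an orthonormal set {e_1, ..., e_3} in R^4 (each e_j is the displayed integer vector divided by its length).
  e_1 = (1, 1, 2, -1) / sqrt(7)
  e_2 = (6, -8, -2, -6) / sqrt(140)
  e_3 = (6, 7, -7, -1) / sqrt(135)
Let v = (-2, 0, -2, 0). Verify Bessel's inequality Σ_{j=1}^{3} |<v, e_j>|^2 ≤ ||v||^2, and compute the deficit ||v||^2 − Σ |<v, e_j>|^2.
Σ |<v, e_j>|^2 = 152/27; ||v||^2 = 8; deficit = 64/27

Write each e_j = u_j / sqrt(<u_j, u_j>) where u_j is the displayed integer vector. Then <v, e_j> = <v, u_j> / sqrt(<u_j, u_j>), so |<v, e_j>|^2 = <v, u_j>^2 / <u_j, u_j>.
Coefficients: <v, e_1> = -6/sqrt(7), <v, e_2> = -8/sqrt(140), <v, e_3> = 2/sqrt(135).
Square and sum: Σ |<v, e_j>|^2 = 152/27.
Compute ||v||^2 = v·v = 8.
Deficit = 8 − 152/27 = 64/27 ≥ 0, confirming Bessel's inequality. (The deficit equals ||v − Σ <v,e_j> e_j||^2, the squared distance from v to span{e_j}.)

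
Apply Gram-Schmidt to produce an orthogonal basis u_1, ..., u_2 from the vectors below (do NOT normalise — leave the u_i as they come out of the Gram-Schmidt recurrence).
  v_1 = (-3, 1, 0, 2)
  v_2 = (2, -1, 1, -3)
Orthogonal basis:
  u_1 = (-3, 1, 0, 2)
  u_2 = (-11/14, -1/14, 1, -8/7)

Apply the Gram-Schmidt recurrence
  u_1 = v_1
  u_i = v_i − Σ_{j<i} ((v_i · u_j) / (u_j · u_j)) · u_j.

Step by step this gives:
  u_1 = (-3, 1, 0, 2)
  u_2 = (-11/14, -1/14, 1, -8/7)

Orthogonality check:
  u_2 · u_1 = 0 (should be 0)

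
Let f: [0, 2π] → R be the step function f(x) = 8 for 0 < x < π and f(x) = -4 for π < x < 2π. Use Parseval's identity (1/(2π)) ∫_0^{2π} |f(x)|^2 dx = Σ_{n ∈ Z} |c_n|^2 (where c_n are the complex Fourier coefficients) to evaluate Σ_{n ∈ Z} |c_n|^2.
Σ |c_n|^2 = 40

Parseval equates the L^2 energy of f (normalised by 1/(2π)) with the ℓ^2 sum of its Fourier coefficients: (1/(2π)) ∫_0^{2π} |f|^2 = Σ |c_n|^2.
Compute the left side: (1/(2π)) [∫_0^π 8^2 dx + ∫_π^{2π} (-4)^2 dx] = (1/(2π)) · (64π + 16π) = (64 + 16)/2 = 40.
So Σ_{n ∈ Z} |c_n|^2 = 40.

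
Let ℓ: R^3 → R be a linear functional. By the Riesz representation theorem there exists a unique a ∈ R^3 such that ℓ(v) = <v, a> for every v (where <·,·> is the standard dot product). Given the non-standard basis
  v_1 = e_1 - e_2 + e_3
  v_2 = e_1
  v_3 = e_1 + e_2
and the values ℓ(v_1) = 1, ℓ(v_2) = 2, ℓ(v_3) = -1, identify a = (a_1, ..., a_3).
a = (2, -3, -4)

Write a = (a_1, ..., a_3) in the standard basis. For each basis vector v_i, ℓ(v_i) = <v_i, a> is a linear equation in the a_j's. Collect the n equations into a matrix system V a = ℓ, where row i of V is v_i (expressed in the standard basis). Since V is invertible (lower-triangular with 1s on the diagonal, up to permutation), solve by back-substitution:
  V =
[[1, -1, 1],
 [1, 0, 0],
 [1, 1, 0]]
  V a = (1, 2, -1)
Solving gives a = (2, -3, -4).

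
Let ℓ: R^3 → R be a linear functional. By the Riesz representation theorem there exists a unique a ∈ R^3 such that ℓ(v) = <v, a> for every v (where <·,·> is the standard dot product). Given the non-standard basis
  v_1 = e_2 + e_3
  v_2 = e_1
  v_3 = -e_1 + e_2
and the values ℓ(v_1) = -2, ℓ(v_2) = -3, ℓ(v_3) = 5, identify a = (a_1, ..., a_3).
a = (-3, 2, -4)

Write a = (a_1, ..., a_3) in the standard basis. For each basis vector v_i, ℓ(v_i) = <v_i, a> is a linear equation in the a_j's. Collect the n equations into a matrix system V a = ℓ, where row i of V is v_i (expressed in the standard basis). Since V is invertible (lower-triangular with 1s on the diagonal, up to permutation), solve by back-substitution:
  V =
[[0, 1, 1],
 [1, 0, 0],
 [-1, 1, 0]]
  V a = (-2, -3, 5)
Solving gives a = (-3, 2, -4).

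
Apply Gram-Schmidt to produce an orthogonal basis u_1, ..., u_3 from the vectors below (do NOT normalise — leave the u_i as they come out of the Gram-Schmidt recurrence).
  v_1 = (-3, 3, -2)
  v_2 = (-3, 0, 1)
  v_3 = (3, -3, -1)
Orthogonal basis:
  u_1 = (-3, 3, -2)
  u_2 = (-45/22, -21/22, 18/11)
  u_3 = (-9/19, -27/19, -27/19)

Apply the Gram-Schmidt recurrence
  u_1 = v_1
  u_i = v_i − Σ_{j<i} ((v_i · u_j) / (u_j · u_j)) · u_j.

Step by step this gives:
  u_1 = (-3, 3, -2)
  u_2 = (-45/22, -21/22, 18/11)
  u_3 = (-9/19, -27/19, -27/19)

Orthogonality check:
  u_2 · u_1 = 0 (should be 0)
  u_3 · u_1 = 0 (should be 0)
  u_3 · u_2 = 0 (should be 0)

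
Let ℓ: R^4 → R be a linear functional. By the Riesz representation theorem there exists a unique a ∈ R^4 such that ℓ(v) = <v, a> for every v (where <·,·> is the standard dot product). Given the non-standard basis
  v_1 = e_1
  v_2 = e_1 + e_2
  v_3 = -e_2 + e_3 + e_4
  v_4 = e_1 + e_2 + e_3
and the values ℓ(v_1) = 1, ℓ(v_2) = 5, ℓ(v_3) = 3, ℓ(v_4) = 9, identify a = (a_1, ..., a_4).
a = (1, 4, 4, 3)

Write a = (a_1, ..., a_4) in the standard basis. For each basis vector v_i, ℓ(v_i) = <v_i, a> is a linear equation in the a_j's. Collect the n equations into a matrix system V a = ℓ, where row i of V is v_i (expressed in the standard basis). Since V is invertible (lower-triangular with 1s on the diagonal, up to permutation), solve by back-substitution:
  V =
[[1, 0, 0, 0],
 [1, 1, 0, 0],
 [0, -1, 1, 1],
 [1, 1, 1, 0]]
  V a = (1, 5, 3, 9)
Solving gives a = (1, 4, 4, 3).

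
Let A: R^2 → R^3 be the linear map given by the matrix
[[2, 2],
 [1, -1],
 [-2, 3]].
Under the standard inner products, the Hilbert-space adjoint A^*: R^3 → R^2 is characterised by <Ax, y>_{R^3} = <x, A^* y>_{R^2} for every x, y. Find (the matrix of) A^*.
A^* = A^T =
[[2, 1, -2],
 [2, -1, 3]]

For real matrices with standard dot products, the defining identity <Ax, y> = <x, A^* y> gives (Ax)^T y = x^T (A^*) y, i.e. x^T A^T y = x^T (A^*) y. Since this holds for all x, y, we must have A^* = A^T. Therefore
A^* =
[[2, 1, -2],
 [2, -1, 3]].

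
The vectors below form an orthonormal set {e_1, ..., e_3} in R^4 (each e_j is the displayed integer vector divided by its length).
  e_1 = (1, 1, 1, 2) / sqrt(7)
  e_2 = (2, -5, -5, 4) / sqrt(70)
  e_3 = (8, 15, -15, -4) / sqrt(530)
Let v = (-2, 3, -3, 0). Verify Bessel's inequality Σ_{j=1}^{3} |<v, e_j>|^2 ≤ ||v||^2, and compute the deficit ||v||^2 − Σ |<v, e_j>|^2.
Σ |<v, e_j>|^2 = 590/53; ||v||^2 = 22; deficit = 576/53

Write each e_j = u_j / sqrt(<u_j, u_j>) where u_j is the displayed integer vector. Then <v, e_j> = <v, u_j> / sqrt(<u_j, u_j>), so |<v, e_j>|^2 = <v, u_j>^2 / <u_j, u_j>.
Coefficients: <v, e_1> = -2/sqrt(7), <v, e_2> = -4/sqrt(70), <v, e_3> = 74/sqrt(530).
Square and sum: Σ |<v, e_j>|^2 = 590/53.
Compute ||v||^2 = v·v = 22.
Deficit = 22 − 590/53 = 576/53 ≥ 0, confirming Bessel's inequality. (The deficit equals ||v − Σ <v,e_j> e_j||^2, the squared distance from v to span{e_j}.)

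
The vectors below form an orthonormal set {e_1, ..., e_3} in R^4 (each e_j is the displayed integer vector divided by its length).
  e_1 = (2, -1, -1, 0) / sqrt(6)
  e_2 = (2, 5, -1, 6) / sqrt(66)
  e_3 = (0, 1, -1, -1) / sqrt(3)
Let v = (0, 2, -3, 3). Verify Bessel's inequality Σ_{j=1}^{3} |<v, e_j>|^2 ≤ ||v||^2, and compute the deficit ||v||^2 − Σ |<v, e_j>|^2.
Σ |<v, e_j>|^2 = 530/33; ||v||^2 = 22; deficit = 196/33

Write each e_j = u_j / sqrt(<u_j, u_j>) where u_j is the displayed integer vector. Then <v, e_j> = <v, u_j> / sqrt(<u_j, u_j>), so |<v, e_j>|^2 = <v, u_j>^2 / <u_j, u_j>.
Coefficients: <v, e_1> = 1/sqrt(6), <v, e_2> = 31/sqrt(66), <v, e_3> = 2/sqrt(3).
Square and sum: Σ |<v, e_j>|^2 = 530/33.
Compute ||v||^2 = v·v = 22.
Deficit = 22 − 530/33 = 196/33 ≥ 0, confirming Bessel's inequality. (The deficit equals ||v − Σ <v,e_j> e_j||^2, the squared distance from v to span{e_j}.)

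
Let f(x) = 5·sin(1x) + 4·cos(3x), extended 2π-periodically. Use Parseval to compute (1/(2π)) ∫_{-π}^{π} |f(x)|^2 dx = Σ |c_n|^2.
Σ |c_n|^2 = 41/2

Expand |f|^2 and use orthogonality of {sin(nx), cos(mx)} on [-π, π]:
  ∫_{-π}^{π} sin(nx)^2 dx = π, ∫ cos(mx)^2 dx = π, and cross terms integrate to 0.
So ∫_{-π}^{π} f(x)^2 dx = 5^2 · π + 4^2 · π = (25 + 16)π.
Divide by 2π: (25 + 16)/2 = 41/2.
By Parseval, this equals Σ |c_n|^2.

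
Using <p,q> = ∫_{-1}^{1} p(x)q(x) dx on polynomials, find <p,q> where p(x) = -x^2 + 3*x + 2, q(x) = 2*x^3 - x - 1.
<p,q> = -44/15

Expand the product: p(x)·q(x) = -2*x^5 + 6*x^4 + 5*x^3 - 2*x^2 - 5*x - 2.
∫_{-1}^{1} of each monomial x^k gives [2/(k+1) if k even, 0 if k odd]. Integrating term-by-term (or equivalently evaluating the antiderivative F(x) = -x^6/3 + 6*x^5/5 + 5*x^4/4 - 2*x^3/3 - 5*x^2/2 - 2*x at the endpoints):
  F(1) − F(−1) = -61/20 − (-7/60) = -44/15.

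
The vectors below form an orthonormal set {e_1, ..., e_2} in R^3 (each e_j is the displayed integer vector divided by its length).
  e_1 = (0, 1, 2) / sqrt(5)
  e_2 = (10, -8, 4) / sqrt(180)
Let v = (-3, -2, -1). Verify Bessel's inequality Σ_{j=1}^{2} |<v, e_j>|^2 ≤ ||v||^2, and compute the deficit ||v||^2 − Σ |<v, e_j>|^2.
Σ |<v, e_j>|^2 = 5; ||v||^2 = 14; deficit = 9

Write each e_j = u_j / sqrt(<u_j, u_j>) where u_j is the displayed integer vector. Then <v, e_j> = <v, u_j> / sqrt(<u_j, u_j>), so |<v, e_j>|^2 = <v, u_j>^2 / <u_j, u_j>.
Coefficients: <v, e_1> = -4/sqrt(5), <v, e_2> = -18/sqrt(180).
Square and sum: Σ |<v, e_j>|^2 = 5.
Compute ||v||^2 = v·v = 14.
Deficit = 14 − 5 = 9 ≥ 0, confirming Bessel's inequality. (The deficit equals ||v − Σ <v,e_j> e_j||^2, the squared distance from v to span{e_j}.)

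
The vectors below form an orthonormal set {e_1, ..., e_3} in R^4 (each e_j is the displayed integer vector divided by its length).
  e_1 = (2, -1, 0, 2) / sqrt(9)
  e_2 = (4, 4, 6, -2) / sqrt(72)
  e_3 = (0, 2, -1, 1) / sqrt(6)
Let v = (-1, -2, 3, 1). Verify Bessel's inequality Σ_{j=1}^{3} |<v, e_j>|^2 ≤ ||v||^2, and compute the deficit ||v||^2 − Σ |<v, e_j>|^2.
Σ |<v, e_j>|^2 = 20/3; ||v||^2 = 15; deficit = 25/3

Write each e_j = u_j / sqrt(<u_j, u_j>) where u_j is the displayed integer vector. Then <v, e_j> = <v, u_j> / sqrt(<u_j, u_j>), so |<v, e_j>|^2 = <v, u_j>^2 / <u_j, u_j>.
Coefficients: <v, e_1> = 2/sqrt(9), <v, e_2> = 4/sqrt(72), <v, e_3> = -6/sqrt(6).
Square and sum: Σ |<v, e_j>|^2 = 20/3.
Compute ||v||^2 = v·v = 15.
Deficit = 15 − 20/3 = 25/3 ≥ 0, confirming Bessel's inequality. (The deficit equals ||v − Σ <v,e_j> e_j||^2, the squared distance from v to span{e_j}.)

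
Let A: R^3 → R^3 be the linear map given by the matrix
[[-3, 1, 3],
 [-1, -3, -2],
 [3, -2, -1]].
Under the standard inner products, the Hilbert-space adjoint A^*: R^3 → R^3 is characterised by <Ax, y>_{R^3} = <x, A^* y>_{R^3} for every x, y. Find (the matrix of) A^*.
A^* = A^T =
[[-3, -1, 3],
 [1, -3, -2],
 [3, -2, -1]]

For real matrices with standard dot products, the defining identity <Ax, y> = <x, A^* y> gives (Ax)^T y = x^T (A^*) y, i.e. x^T A^T y = x^T (A^*) y. Since this holds for all x, y, we must have A^* = A^T. Therefore
A^* =
[[-3, -1, 3],
 [1, -3, -2],
 [3, -2, -1]].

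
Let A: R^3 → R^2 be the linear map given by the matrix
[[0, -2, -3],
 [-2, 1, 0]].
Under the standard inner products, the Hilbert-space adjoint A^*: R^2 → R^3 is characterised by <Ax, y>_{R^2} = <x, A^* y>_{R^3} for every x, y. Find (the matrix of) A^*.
A^* = A^T =
[[0, -2],
 [-2, 1],
 [-3, 0]]

For real matrices with standard dot products, the defining identity <Ax, y> = <x, A^* y> gives (Ax)^T y = x^T (A^*) y, i.e. x^T A^T y = x^T (A^*) y. Since this holds for all x, y, we must have A^* = A^T. Therefore
A^* =
[[0, -2],
 [-2, 1],
 [-3, 0]].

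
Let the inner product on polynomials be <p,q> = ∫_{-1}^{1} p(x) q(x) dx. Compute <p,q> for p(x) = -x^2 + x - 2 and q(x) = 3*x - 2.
<p,q> = 34/3

Expand the product: p(x)·q(x) = -3*x^3 + 5*x^2 - 8*x + 4.
∫_{-1}^{1} of each monomial x^k gives [2/(k+1) if k even, 0 if k odd]. Integrating term-by-term (or equivalently evaluating the antiderivative F(x) = -3*x^4/4 + 5*x^3/3 - 4*x^2 + 4*x at the endpoints):
  F(1) − F(−1) = 11/12 − (-125/12) = 34/3.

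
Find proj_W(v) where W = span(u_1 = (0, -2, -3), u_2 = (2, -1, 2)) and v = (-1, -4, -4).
proj_W(v) = (4/101, -314/101, -464/101)

Set up U = [u_1 | ... | u_2] ∈ R^(3×2). The projector onto W = col(U) is P = U (U^T U)^(-1) U^T.
Compute U^T U =
  [13, -4]
  [-4, 9],
and U^T v = (20, -6).
Solve U^T U · c = U^T v for the coefficients: c = (156/101, 2/101). The projection is proj_W(v) = U c.
Check: (v - proj_W(v)) · u_1 = 0  (should be 0).
Check: (v - proj_W(v)) · u_2 = 0  (should be 0).
Result: proj_W(v) = (4/101, -314/101, -464/101).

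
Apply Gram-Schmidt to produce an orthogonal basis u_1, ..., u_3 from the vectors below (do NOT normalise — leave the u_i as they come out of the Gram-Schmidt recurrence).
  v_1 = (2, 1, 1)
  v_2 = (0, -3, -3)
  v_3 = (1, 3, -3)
Orthogonal basis:
  u_1 = (2, 1, 1)
  u_2 = (2, -2, -2)
  u_3 = (0, 3, -3)

Apply the Gram-Schmidt recurrence
  u_1 = v_1
  u_i = v_i − Σ_{j<i} ((v_i · u_j) / (u_j · u_j)) · u_j.

Step by step this gives:
  u_1 = (2, 1, 1)
  u_2 = (2, -2, -2)
  u_3 = (0, 3, -3)

Orthogonality check:
  u_2 · u_1 = 0 (should be 0)
  u_3 · u_1 = 0 (should be 0)
  u_3 · u_2 = 0 (should be 0)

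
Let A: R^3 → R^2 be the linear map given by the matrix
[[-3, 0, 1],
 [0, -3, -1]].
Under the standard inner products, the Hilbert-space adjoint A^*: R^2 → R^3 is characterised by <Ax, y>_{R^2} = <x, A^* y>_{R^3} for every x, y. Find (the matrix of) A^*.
A^* = A^T =
[[-3, 0],
 [0, -3],
 [1, -1]]

For real matrices with standard dot products, the defining identity <Ax, y> = <x, A^* y> gives (Ax)^T y = x^T (A^*) y, i.e. x^T A^T y = x^T (A^*) y. Since this holds for all x, y, we must have A^* = A^T. Therefore
A^* =
[[-3, 0],
 [0, -3],
 [1, -1]].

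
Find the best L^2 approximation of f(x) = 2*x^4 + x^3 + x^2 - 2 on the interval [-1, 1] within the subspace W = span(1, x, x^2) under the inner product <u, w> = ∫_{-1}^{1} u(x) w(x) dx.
g(x) = 19*x^2/7 + 3*x/5 - 76/35

The best approximation g ∈ W is the orthogonal projection of f onto W. Writing g = a_0 + a_1 x + a_2 x^2, the coefficients solve the normal equations G · a = b where
  G_{ij} = <φ_i, φ_j> and b_i = <f, φ_i>, with φ_0 = 1, φ_1 = x, φ_2 = x^2.
G =
  [2, 0, 2/3]
  [0, 2/3, 0]
  [2/3, 0, 2/5],
b = (-38/15, 2/5, -38/105).
Solving gives a_0 = -76/35, a_1 = 3/5, a_2 = 19/7, so
  g(x) = 19*x^2/7 + 3*x/5 - 76/35.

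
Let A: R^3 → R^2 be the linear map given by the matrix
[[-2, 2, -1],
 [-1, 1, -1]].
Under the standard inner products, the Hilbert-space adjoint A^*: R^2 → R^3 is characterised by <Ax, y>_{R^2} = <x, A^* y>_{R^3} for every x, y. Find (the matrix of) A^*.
A^* = A^T =
[[-2, -1],
 [2, 1],
 [-1, -1]]

For real matrices with standard dot products, the defining identity <Ax, y> = <x, A^* y> gives (Ax)^T y = x^T (A^*) y, i.e. x^T A^T y = x^T (A^*) y. Since this holds for all x, y, we must have A^* = A^T. Therefore
A^* =
[[-2, -1],
 [2, 1],
 [-1, -1]].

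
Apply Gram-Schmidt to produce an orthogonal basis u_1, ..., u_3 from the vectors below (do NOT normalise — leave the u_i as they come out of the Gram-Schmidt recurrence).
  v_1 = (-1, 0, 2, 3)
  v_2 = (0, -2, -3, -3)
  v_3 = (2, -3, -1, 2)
Orthogonal basis:
  u_1 = (-1, 0, 2, 3)
  u_2 = (-15/14, -2, -6/7, 3/14)
  u_3 = (255/83, -105/83, -45/83, 115/83)

Apply the Gram-Schmidt recurrence
  u_1 = v_1
  u_i = v_i − Σ_{j<i} ((v_i · u_j) / (u_j · u_j)) · u_j.

Step by step this gives:
  u_1 = (-1, 0, 2, 3)
  u_2 = (-15/14, -2, -6/7, 3/14)
  u_3 = (255/83, -105/83, -45/83, 115/83)

Orthogonality check:
  u_2 · u_1 = 0 (should be 0)
  u_3 · u_1 = 0 (should be 0)
  u_3 · u_2 = 0 (should be 0)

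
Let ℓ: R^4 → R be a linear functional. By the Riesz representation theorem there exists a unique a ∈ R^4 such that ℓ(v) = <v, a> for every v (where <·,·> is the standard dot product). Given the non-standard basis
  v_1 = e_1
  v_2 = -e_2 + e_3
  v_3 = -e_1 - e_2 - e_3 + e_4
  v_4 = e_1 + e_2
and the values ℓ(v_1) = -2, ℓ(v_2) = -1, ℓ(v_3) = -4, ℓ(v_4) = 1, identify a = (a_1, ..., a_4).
a = (-2, 3, 2, -1)

Write a = (a_1, ..., a_4) in the standard basis. For each basis vector v_i, ℓ(v_i) = <v_i, a> is a linear equation in the a_j's. Collect the n equations into a matrix system V a = ℓ, where row i of V is v_i (expressed in the standard basis). Since V is invertible (lower-triangular with 1s on the diagonal, up to permutation), solve by back-substitution:
  V =
[[1, 0, 0, 0],
 [0, -1, 1, 0],
 [-1, -1, -1, 1],
 [1, 1, 0, 0]]
  V a = (-2, -1, -4, 1)
Solving gives a = (-2, 3, 2, -1).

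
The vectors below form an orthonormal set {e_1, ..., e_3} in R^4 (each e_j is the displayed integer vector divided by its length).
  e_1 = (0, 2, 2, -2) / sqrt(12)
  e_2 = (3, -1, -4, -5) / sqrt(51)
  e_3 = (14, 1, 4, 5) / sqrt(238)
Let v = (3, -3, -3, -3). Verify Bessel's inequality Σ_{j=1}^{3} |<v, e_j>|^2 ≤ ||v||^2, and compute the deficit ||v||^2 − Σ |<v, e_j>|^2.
Σ |<v, e_j>|^2 = 234/7; ||v||^2 = 36; deficit = 18/7

Write each e_j = u_j / sqrt(<u_j, u_j>) where u_j is the displayed integer vector. Then <v, e_j> = <v, u_j> / sqrt(<u_j, u_j>), so |<v, e_j>|^2 = <v, u_j>^2 / <u_j, u_j>.
Coefficients: <v, e_1> = -6/sqrt(12), <v, e_2> = 39/sqrt(51), <v, e_3> = 12/sqrt(238).
Square and sum: Σ |<v, e_j>|^2 = 234/7.
Compute ||v||^2 = v·v = 36.
Deficit = 36 − 234/7 = 18/7 ≥ 0, confirming Bessel's inequality. (The deficit equals ||v − Σ <v,e_j> e_j||^2, the squared distance from v to span{e_j}.)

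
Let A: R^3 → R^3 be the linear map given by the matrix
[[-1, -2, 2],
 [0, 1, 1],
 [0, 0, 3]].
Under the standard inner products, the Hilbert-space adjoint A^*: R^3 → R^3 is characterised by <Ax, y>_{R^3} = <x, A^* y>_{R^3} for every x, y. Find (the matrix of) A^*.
A^* = A^T =
[[-1, 0, 0],
 [-2, 1, 0],
 [2, 1, 3]]

For real matrices with standard dot products, the defining identity <Ax, y> = <x, A^* y> gives (Ax)^T y = x^T (A^*) y, i.e. x^T A^T y = x^T (A^*) y. Since this holds for all x, y, we must have A^* = A^T. Therefore
A^* =
[[-1, 0, 0],
 [-2, 1, 0],
 [2, 1, 3]].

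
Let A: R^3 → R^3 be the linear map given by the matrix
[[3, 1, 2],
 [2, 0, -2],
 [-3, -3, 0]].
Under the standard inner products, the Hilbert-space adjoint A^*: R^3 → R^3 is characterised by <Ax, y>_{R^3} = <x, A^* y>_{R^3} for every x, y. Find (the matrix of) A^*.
A^* = A^T =
[[3, 2, -3],
 [1, 0, -3],
 [2, -2, 0]]

For real matrices with standard dot products, the defining identity <Ax, y> = <x, A^* y> gives (Ax)^T y = x^T (A^*) y, i.e. x^T A^T y = x^T (A^*) y. Since this holds for all x, y, we must have A^* = A^T. Therefore
A^* =
[[3, 2, -3],
 [1, 0, -3],
 [2, -2, 0]].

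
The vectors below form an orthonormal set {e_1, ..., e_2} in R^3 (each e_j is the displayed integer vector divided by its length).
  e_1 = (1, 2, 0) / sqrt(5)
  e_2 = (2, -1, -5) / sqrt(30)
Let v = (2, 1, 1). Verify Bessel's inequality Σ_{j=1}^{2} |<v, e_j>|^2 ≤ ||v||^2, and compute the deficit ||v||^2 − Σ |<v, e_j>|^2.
Σ |<v, e_j>|^2 = 10/3; ||v||^2 = 6; deficit = 8/3

Write each e_j = u_j / sqrt(<u_j, u_j>) where u_j is the displayed integer vector. Then <v, e_j> = <v, u_j> / sqrt(<u_j, u_j>), so |<v, e_j>|^2 = <v, u_j>^2 / <u_j, u_j>.
Coefficients: <v, e_1> = 4/sqrt(5), <v, e_2> = -2/sqrt(30).
Square and sum: Σ |<v, e_j>|^2 = 10/3.
Compute ||v||^2 = v·v = 6.
Deficit = 6 − 10/3 = 8/3 ≥ 0, confirming Bessel's inequality. (The deficit equals ||v − Σ <v,e_j> e_j||^2, the squared distance from v to span{e_j}.)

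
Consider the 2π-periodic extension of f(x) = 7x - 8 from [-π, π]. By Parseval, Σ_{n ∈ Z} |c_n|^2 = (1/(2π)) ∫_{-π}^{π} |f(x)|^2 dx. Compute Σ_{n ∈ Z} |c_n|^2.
Σ |c_n|^2 = 49π^2/3 + 64

Expand and integrate term by term over [-π, π]:
  ∫ (7x)^2 dx = 49·(2π^3/3); ∫ 2·7·(-8)·x dx = 0 (odd integrand); ∫ (-8)^2 dx = 64·2π.
So (1/(2π)) ∫_{-π}^{π} (7x - 8)^2 dx = 49π^2/3 + 64 = 49π^2/3 + 64.
Parseval ⇒ Σ |c_n|^2 = 49π^2/3 + 64.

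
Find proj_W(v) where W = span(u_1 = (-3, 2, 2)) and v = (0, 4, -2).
proj_W(v) = (-12/17, 8/17, 8/17)

Set up U = [u_1 | ... | u_1] ∈ R^(3×1). The projector onto W = col(U) is P = U (U^T U)^(-1) U^T.
Compute U^T U =
  [17],
and U^T v = (4).
Solve U^T U · c = U^T v for the coefficients: c = (4/17). The projection is proj_W(v) = U c.
Check: (v - proj_W(v)) · u_1 = 0  (should be 0).
Result: proj_W(v) = (-12/17, 8/17, 8/17).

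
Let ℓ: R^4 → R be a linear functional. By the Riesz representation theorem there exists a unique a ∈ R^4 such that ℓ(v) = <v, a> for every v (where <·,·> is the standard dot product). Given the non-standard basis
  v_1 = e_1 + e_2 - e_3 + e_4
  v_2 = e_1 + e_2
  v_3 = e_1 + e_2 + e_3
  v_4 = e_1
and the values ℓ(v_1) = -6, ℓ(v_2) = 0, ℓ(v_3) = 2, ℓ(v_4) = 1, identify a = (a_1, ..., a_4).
a = (1, -1, 2, -4)

Write a = (a_1, ..., a_4) in the standard basis. For each basis vector v_i, ℓ(v_i) = <v_i, a> is a linear equation in the a_j's. Collect the n equations into a matrix system V a = ℓ, where row i of V is v_i (expressed in the standard basis). Since V is invertible (lower-triangular with 1s on the diagonal, up to permutation), solve by back-substitution:
  V =
[[1, 1, -1, 1],
 [1, 1, 0, 0],
 [1, 1, 1, 0],
 [1, 0, 0, 0]]
  V a = (-6, 0, 2, 1)
Solving gives a = (1, -1, 2, -4).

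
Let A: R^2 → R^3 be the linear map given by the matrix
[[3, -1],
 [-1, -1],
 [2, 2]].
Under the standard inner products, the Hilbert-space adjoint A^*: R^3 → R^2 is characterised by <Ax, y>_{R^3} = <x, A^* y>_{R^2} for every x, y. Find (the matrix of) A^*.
A^* = A^T =
[[3, -1, 2],
 [-1, -1, 2]]

For real matrices with standard dot products, the defining identity <Ax, y> = <x, A^* y> gives (Ax)^T y = x^T (A^*) y, i.e. x^T A^T y = x^T (A^*) y. Since this holds for all x, y, we must have A^* = A^T. Therefore
A^* =
[[3, -1, 2],
 [-1, -1, 2]].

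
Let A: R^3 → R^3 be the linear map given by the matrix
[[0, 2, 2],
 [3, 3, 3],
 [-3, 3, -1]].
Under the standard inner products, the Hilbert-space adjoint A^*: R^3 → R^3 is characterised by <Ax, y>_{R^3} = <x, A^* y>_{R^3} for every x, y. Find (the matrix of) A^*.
A^* = A^T =
[[0, 3, -3],
 [2, 3, 3],
 [2, 3, -1]]

For real matrices with standard dot products, the defining identity <Ax, y> = <x, A^* y> gives (Ax)^T y = x^T (A^*) y, i.e. x^T A^T y = x^T (A^*) y. Since this holds for all x, y, we must have A^* = A^T. Therefore
A^* =
[[0, 3, -3],
 [2, 3, 3],
 [2, 3, -1]].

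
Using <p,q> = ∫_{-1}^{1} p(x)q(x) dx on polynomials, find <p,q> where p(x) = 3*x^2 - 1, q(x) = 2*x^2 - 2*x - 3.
<p,q> = 16/15

Expand the product: p(x)·q(x) = 6*x^4 - 6*x^3 - 11*x^2 + 2*x + 3.
∫_{-1}^{1} of each monomial x^k gives [2/(k+1) if k even, 0 if k odd]. Integrating term-by-term (or equivalently evaluating the antiderivative F(x) = 6*x^5/5 - 3*x^4/2 - 11*x^3/3 + x^2 + 3*x at the endpoints):
  F(1) − F(−1) = 1/30 − (-31/30) = 16/15.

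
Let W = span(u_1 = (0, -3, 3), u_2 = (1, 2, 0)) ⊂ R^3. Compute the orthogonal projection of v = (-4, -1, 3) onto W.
proj_W(v) = (-2/3, -8/3, 4/3)

Set up U = [u_1 | ... | u_2] ∈ R^(3×2). The projector onto W = col(U) is P = U (U^T U)^(-1) U^T.
Compute U^T U =
  [18, -6]
  [-6, 5],
and U^T v = (12, -6).
Solve U^T U · c = U^T v for the coefficients: c = (4/9, -2/3). The projection is proj_W(v) = U c.
Check: (v - proj_W(v)) · u_1 = 0  (should be 0).
Check: (v - proj_W(v)) · u_2 = 0  (should be 0).
Result: proj_W(v) = (-2/3, -8/3, 4/3).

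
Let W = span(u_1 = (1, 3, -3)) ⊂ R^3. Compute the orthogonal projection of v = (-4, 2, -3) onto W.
proj_W(v) = (11/19, 33/19, -33/19)

Set up U = [u_1 | ... | u_1] ∈ R^(3×1). The projector onto W = col(U) is P = U (U^T U)^(-1) U^T.
Compute U^T U =
  [19],
and U^T v = (11).
Solve U^T U · c = U^T v for the coefficients: c = (11/19). The projection is proj_W(v) = U c.
Check: (v - proj_W(v)) · u_1 = 0  (should be 0).
Result: proj_W(v) = (11/19, 33/19, -33/19).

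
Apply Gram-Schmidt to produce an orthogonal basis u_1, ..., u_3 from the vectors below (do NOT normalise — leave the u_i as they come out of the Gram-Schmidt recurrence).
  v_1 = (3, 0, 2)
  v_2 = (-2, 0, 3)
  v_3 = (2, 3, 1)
Orthogonal basis:
  u_1 = (3, 0, 2)
  u_2 = (-2, 0, 3)
  u_3 = (0, 3, 0)

Apply the Gram-Schmidt recurrence
  u_1 = v_1
  u_i = v_i − Σ_{j<i} ((v_i · u_j) / (u_j · u_j)) · u_j.

Step by step this gives:
  u_1 = (3, 0, 2)
  u_2 = (-2, 0, 3)
  u_3 = (0, 3, 0)

Orthogonality check:
  u_2 · u_1 = 0 (should be 0)
  u_3 · u_1 = 0 (should be 0)
  u_3 · u_2 = 0 (should be 0)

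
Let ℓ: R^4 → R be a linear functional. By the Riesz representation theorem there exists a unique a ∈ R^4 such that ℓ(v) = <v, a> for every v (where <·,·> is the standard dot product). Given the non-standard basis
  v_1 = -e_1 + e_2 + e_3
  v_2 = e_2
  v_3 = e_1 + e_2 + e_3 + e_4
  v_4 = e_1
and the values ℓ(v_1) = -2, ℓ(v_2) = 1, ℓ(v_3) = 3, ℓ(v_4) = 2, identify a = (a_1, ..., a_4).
a = (2, 1, -1, 1)

Write a = (a_1, ..., a_4) in the standard basis. For each basis vector v_i, ℓ(v_i) = <v_i, a> is a linear equation in the a_j's. Collect the n equations into a matrix system V a = ℓ, where row i of V is v_i (expressed in the standard basis). Since V is invertible (lower-triangular with 1s on the diagonal, up to permutation), solve by back-substitution:
  V =
[[-1, 1, 1, 0],
 [0, 1, 0, 0],
 [1, 1, 1, 1],
 [1, 0, 0, 0]]
  V a = (-2, 1, 3, 2)
Solving gives a = (2, 1, -1, 1).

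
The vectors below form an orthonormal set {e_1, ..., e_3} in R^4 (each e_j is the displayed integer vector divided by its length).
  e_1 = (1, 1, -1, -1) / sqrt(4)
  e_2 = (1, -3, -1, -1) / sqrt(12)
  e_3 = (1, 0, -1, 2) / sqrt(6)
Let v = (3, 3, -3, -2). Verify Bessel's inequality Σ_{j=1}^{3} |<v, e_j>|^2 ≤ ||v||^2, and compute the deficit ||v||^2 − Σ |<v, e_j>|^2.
Σ |<v, e_j>|^2 = 31; ||v||^2 = 31; deficit = 0

Write each e_j = u_j / sqrt(<u_j, u_j>) where u_j is the displayed integer vector. Then <v, e_j> = <v, u_j> / sqrt(<u_j, u_j>), so |<v, e_j>|^2 = <v, u_j>^2 / <u_j, u_j>.
Coefficients: <v, e_1> = 11/sqrt(4), <v, e_2> = -1/sqrt(12), <v, e_3> = 2/sqrt(6).
Square and sum: Σ |<v, e_j>|^2 = 31.
Compute ||v||^2 = v·v = 31.
Deficit = 31 − 31 = 0 ≥ 0, confirming Bessel's inequality. (The deficit equals ||v − Σ <v,e_j> e_j||^2, the squared distance from v to span{e_j}.)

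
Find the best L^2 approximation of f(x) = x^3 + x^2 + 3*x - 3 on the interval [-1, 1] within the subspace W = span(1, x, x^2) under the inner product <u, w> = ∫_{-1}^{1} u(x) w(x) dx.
g(x) = x^2 + 18*x/5 - 3

The best approximation g ∈ W is the orthogonal projection of f onto W. Writing g = a_0 + a_1 x + a_2 x^2, the coefficients solve the normal equations G · a = b where
  G_{ij} = <φ_i, φ_j> and b_i = <f, φ_i>, with φ_0 = 1, φ_1 = x, φ_2 = x^2.
G =
  [2, 0, 2/3]
  [0, 2/3, 0]
  [2/3, 0, 2/5],
b = (-16/3, 12/5, -8/5).
Solving gives a_0 = -3, a_1 = 18/5, a_2 = 1, so
  g(x) = x^2 + 18*x/5 - 3.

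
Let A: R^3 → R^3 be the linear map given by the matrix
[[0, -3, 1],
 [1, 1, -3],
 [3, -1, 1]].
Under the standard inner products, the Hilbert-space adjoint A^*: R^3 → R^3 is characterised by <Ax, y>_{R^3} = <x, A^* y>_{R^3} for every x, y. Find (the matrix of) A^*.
A^* = A^T =
[[0, 1, 3],
 [-3, 1, -1],
 [1, -3, 1]]

For real matrices with standard dot products, the defining identity <Ax, y> = <x, A^* y> gives (Ax)^T y = x^T (A^*) y, i.e. x^T A^T y = x^T (A^*) y. Since this holds for all x, y, we must have A^* = A^T. Therefore
A^* =
[[0, 1, 3],
 [-3, 1, -1],
 [1, -3, 1]].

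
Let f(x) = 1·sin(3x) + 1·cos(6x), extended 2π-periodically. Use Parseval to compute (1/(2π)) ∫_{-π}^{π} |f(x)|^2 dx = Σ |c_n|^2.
Σ |c_n|^2 = 1

Expand |f|^2 and use orthogonality of {sin(nx), cos(mx)} on [-π, π]:
  ∫_{-π}^{π} sin(nx)^2 dx = π, ∫ cos(mx)^2 dx = π, and cross terms integrate to 0.
So ∫_{-π}^{π} f(x)^2 dx = 1^2 · π + 1^2 · π = (1 + 1)π.
Divide by 2π: (1 + 1)/2 = 1.
By Parseval, this equals Σ |c_n|^2.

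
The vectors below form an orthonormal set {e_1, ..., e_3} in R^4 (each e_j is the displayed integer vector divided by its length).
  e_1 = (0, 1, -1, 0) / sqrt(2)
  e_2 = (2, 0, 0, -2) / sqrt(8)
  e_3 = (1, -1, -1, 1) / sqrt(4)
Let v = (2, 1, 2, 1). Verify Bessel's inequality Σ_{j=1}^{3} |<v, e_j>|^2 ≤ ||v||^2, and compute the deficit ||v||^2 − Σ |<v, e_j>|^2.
Σ |<v, e_j>|^2 = 1; ||v||^2 = 10; deficit = 9

Write each e_j = u_j / sqrt(<u_j, u_j>) where u_j is the displayed integer vector. Then <v, e_j> = <v, u_j> / sqrt(<u_j, u_j>), so |<v, e_j>|^2 = <v, u_j>^2 / <u_j, u_j>.
Coefficients: <v, e_1> = -1/sqrt(2), <v, e_2> = 2/sqrt(8), <v, e_3> = 0/sqrt(4).
Square and sum: Σ |<v, e_j>|^2 = 1.
Compute ||v||^2 = v·v = 10.
Deficit = 10 − 1 = 9 ≥ 0, confirming Bessel's inequality. (The deficit equals ||v − Σ <v,e_j> e_j||^2, the squared distance from v to span{e_j}.)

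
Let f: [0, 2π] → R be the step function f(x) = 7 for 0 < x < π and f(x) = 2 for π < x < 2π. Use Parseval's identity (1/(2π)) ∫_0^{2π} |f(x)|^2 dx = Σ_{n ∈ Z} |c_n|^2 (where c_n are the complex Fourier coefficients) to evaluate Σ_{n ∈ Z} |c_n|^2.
Σ |c_n|^2 = 53/2

Parseval equates the L^2 energy of f (normalised by 1/(2π)) with the ℓ^2 sum of its Fourier coefficients: (1/(2π)) ∫_0^{2π} |f|^2 = Σ |c_n|^2.
Compute the left side: (1/(2π)) [∫_0^π 7^2 dx + ∫_π^{2π} 2^2 dx] = (1/(2π)) · (49π + 4π) = (49 + 4)/2 = 53/2.
So Σ_{n ∈ Z} |c_n|^2 = 53/2.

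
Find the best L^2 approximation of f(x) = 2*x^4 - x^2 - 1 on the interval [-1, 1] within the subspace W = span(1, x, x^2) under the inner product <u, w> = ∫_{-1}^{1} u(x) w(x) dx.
g(x) = 5*x^2/7 - 41/35

The best approximation g ∈ W is the orthogonal projection of f onto W. Writing g = a_0 + a_1 x + a_2 x^2, the coefficients solve the normal equations G · a = b where
  G_{ij} = <φ_i, φ_j> and b_i = <f, φ_i>, with φ_0 = 1, φ_1 = x, φ_2 = x^2.
G =
  [2, 0, 2/3]
  [0, 2/3, 0]
  [2/3, 0, 2/5],
b = (-28/15, 0, -52/105).
Solving gives a_0 = -41/35, a_1 = 0, a_2 = 5/7, so
  g(x) = 5*x^2/7 - 41/35.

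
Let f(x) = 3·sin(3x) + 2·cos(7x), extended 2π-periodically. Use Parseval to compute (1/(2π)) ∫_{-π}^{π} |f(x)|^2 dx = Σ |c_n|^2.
Σ |c_n|^2 = 13/2

Expand |f|^2 and use orthogonality of {sin(nx), cos(mx)} on [-π, π]:
  ∫_{-π}^{π} sin(nx)^2 dx = π, ∫ cos(mx)^2 dx = π, and cross terms integrate to 0.
So ∫_{-π}^{π} f(x)^2 dx = 3^2 · π + 2^2 · π = (9 + 4)π.
Divide by 2π: (9 + 4)/2 = 13/2.
By Parseval, this equals Σ |c_n|^2.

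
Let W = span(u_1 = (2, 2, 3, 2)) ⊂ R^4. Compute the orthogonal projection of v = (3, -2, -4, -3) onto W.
proj_W(v) = (-32/21, -32/21, -16/7, -32/21)

Set up U = [u_1 | ... | u_1] ∈ R^(4×1). The projector onto W = col(U) is P = U (U^T U)^(-1) U^T.
Compute U^T U =
  [21],
and U^T v = (-16).
Solve U^T U · c = U^T v for the coefficients: c = (-16/21). The projection is proj_W(v) = U c.
Check: (v - proj_W(v)) · u_1 = 0  (should be 0).
Result: proj_W(v) = (-32/21, -32/21, -16/7, -32/21).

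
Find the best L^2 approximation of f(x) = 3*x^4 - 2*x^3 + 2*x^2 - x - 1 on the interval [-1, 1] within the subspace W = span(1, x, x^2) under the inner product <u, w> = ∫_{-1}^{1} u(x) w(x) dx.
g(x) = 32*x^2/7 - 11*x/5 - 44/35

The best approximation g ∈ W is the orthogonal projection of f onto W. Writing g = a_0 + a_1 x + a_2 x^2, the coefficients solve the normal equations G · a = b where
  G_{ij} = <φ_i, φ_j> and b_i = <f, φ_i>, with φ_0 = 1, φ_1 = x, φ_2 = x^2.
G =
  [2, 0, 2/3]
  [0, 2/3, 0]
  [2/3, 0, 2/5],
b = (8/15, -22/15, 104/105).
Solving gives a_0 = -44/35, a_1 = -11/5, a_2 = 32/7, so
  g(x) = 32*x^2/7 - 11*x/5 - 44/35.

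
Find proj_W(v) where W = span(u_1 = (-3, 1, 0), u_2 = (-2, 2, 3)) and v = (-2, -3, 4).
proj_W(v) = (-65/106, 123/106, 114/53)

Set up U = [u_1 | ... | u_2] ∈ R^(3×2). The projector onto W = col(U) is P = U (U^T U)^(-1) U^T.
Compute U^T U =
  [10, 8]
  [8, 17],
and U^T v = (3, 10).
Solve U^T U · c = U^T v for the coefficients: c = (-29/106, 38/53). The projection is proj_W(v) = U c.
Check: (v - proj_W(v)) · u_1 = 0  (should be 0).
Check: (v - proj_W(v)) · u_2 = 0  (should be 0).
Result: proj_W(v) = (-65/106, 123/106, 114/53).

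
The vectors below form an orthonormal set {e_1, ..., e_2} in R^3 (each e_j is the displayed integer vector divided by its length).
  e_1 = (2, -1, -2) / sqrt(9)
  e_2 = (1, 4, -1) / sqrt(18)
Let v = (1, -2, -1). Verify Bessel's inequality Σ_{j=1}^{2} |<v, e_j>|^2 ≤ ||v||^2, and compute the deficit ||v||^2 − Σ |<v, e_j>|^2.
Σ |<v, e_j>|^2 = 6; ||v||^2 = 6; deficit = 0

Write each e_j = u_j / sqrt(<u_j, u_j>) where u_j is the displayed integer vector. Then <v, e_j> = <v, u_j> / sqrt(<u_j, u_j>), so |<v, e_j>|^2 = <v, u_j>^2 / <u_j, u_j>.
Coefficients: <v, e_1> = 6/sqrt(9), <v, e_2> = -6/sqrt(18).
Square and sum: Σ |<v, e_j>|^2 = 6.
Compute ||v||^2 = v·v = 6.
Deficit = 6 − 6 = 0 ≥ 0, confirming Bessel's inequality. (The deficit equals ||v − Σ <v,e_j> e_j||^2, the squared distance from v to span{e_j}.)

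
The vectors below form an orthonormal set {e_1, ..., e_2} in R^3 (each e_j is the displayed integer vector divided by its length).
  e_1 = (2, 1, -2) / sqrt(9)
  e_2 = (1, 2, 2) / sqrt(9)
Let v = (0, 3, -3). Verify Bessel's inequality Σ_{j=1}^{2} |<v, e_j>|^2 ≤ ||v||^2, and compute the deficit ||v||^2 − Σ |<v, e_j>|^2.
Σ |<v, e_j>|^2 = 9; ||v||^2 = 18; deficit = 9

Write each e_j = u_j / sqrt(<u_j, u_j>) where u_j is the displayed integer vector. Then <v, e_j> = <v, u_j> / sqrt(<u_j, u_j>), so |<v, e_j>|^2 = <v, u_j>^2 / <u_j, u_j>.
Coefficients: <v, e_1> = 9/sqrt(9), <v, e_2> = 0/sqrt(9).
Square and sum: Σ |<v, e_j>|^2 = 9.
Compute ||v||^2 = v·v = 18.
Deficit = 18 − 9 = 9 ≥ 0, confirming Bessel's inequality. (The deficit equals ||v − Σ <v,e_j> e_j||^2, the squared distance from v to span{e_j}.)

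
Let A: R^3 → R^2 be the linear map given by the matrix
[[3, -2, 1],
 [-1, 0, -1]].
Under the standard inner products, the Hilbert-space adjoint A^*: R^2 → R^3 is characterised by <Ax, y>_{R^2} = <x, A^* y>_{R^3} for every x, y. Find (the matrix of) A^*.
A^* = A^T =
[[3, -1],
 [-2, 0],
 [1, -1]]

For real matrices with standard dot products, the defining identity <Ax, y> = <x, A^* y> gives (Ax)^T y = x^T (A^*) y, i.e. x^T A^T y = x^T (A^*) y. Since this holds for all x, y, we must have A^* = A^T. Therefore
A^* =
[[3, -1],
 [-2, 0],
 [1, -1]].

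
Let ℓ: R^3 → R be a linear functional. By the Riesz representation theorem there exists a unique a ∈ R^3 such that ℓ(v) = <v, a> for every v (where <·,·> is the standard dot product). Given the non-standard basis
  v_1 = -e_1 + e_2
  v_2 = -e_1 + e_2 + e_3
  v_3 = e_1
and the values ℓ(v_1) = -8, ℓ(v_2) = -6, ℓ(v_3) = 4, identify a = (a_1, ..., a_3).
a = (4, -4, 2)

Write a = (a_1, ..., a_3) in the standard basis. For each basis vector v_i, ℓ(v_i) = <v_i, a> is a linear equation in the a_j's. Collect the n equations into a matrix system V a = ℓ, where row i of V is v_i (expressed in the standard basis). Since V is invertible (lower-triangular with 1s on the diagonal, up to permutation), solve by back-substitution:
  V =
[[-1, 1, 0],
 [-1, 1, 1],
 [1, 0, 0]]
  V a = (-8, -6, 4)
Solving gives a = (4, -4, 2).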